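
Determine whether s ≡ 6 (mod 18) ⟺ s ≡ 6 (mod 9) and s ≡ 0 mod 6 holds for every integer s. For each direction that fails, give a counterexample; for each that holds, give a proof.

(⟸) If s ≡ 6 (mod 9) and s ≡ 0 (mod 6), then by the Chinese remainder theorem s ≡ 6 (mod 18). This is exactly s ≡ 6 (mod 18).

(⟹) Suppose s ≡ 6 (mod 18); write s = 18j + 6. Since 9 ∣ 18, reducing mod 9 gives s ≡ 6 (mod 9); since 6 ∣ 18, reducing mod 6 gives s ≡ 6 ≡ 0 (mod 6).

Both directions hold; the statement is true.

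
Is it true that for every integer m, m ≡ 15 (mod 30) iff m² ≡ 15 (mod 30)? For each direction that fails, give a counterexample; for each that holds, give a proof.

Both implications hold.

(⟹) Suppose m ≡ 15 (mod 30). Write m = 30j + 15. Then (30j + 15)² = 900j² + 900j + 225 = 30(30j² + 30j + 7) + 15, so m² ≡ 15 (mod 30).

(⟸) Conversely, suppose m² ≡ 15 (mod 30). The only residue r in {0, …, 29} with r² ≡ 15 (mod 30) is r = 15, so m ≡ 15 (mod 30).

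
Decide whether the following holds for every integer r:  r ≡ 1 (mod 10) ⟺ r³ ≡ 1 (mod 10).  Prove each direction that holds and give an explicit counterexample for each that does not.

(⟹) Suppose r ≡ 1 (mod 10). Write r = 10j + 1. Then (10j + 1)³ = 1000j³ + 300j² + 30j + 1 = 10(100j³ + 30j² + 3j) + 1, so r³ ≡ 1 (mod 10).

(⟸) For the converse, argue contrapositively. If r ≢ 1 (mod 10), then r is congruent to one of 0, 2, 3, 4, 5, 6, 7, 8, 9 modulo 10, and these give r³ ≡ 0, 8, 7, 4, 5, 6, 3, 2, 9 respectively — never 1.

Both implications hold.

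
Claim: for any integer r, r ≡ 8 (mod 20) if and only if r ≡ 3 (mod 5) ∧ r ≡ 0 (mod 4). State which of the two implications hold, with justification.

Both directions hold; the statement is true.

Forward direction. Suppose r ≡ 8 (mod 20); write r = 20j + 8. Since 5 ∣ 20, reducing mod 5 gives r ≡ 8 ≡ 3 (mod 5); since 4 ∣ 20, reducing mod 4 gives r ≡ 8 ≡ 0 (mod 4).

Converse. If r ≡ 3 (mod 5) and r ≡ 0 (mod 4), then by the Chinese remainder theorem r ≡ 8 (mod 20). This is exactly r ≡ 8 (mod 20).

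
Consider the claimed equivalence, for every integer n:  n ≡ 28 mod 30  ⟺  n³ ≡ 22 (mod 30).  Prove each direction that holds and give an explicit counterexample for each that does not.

(⇒) Suppose n ≡ 28 mod 30. Write n = 30j + 28. Then (30j + 28)³ = 27000j³ + 75600j² + 70560j + 21952 = 30(900j³ + 2520j² + 2352j + 731) + 22, so n³ ≡ 22 (mod 30).

(⇐) Conversely, suppose n³ ≡ 22 (mod 30). The only residue r in {0, …, 29} with r³ ≡ 22 (mod 30) is r = 28, so n ≡ 28 (mod 30).

Both directions hold; the statement is true.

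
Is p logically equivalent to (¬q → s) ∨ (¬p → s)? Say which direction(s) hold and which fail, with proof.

(⟹) Assume the antecedent. If s is true, (¬q → s) ∨ (¬p → s) reduces to true regardless of the other variables. If s is false, the antecedent forces (s = F, p = T, q = F) or (s = F, p = T, q = T), and (¬q → s) ∨ (¬p → s) holds there. Either way (¬q → s) ∨ (¬p → s) holds.

(⟸) This fails. Under s = T, p = F, q = F, the left side is false but the right side is true.

(⇒) holds; (⇐) fails.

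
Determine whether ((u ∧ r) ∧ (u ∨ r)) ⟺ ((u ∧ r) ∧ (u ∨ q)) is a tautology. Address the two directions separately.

(←) Assume the antecedent. If q is true, the antecedent forces (q = T, r = T, u = T), and (u ∧ r) ∧ (u ∨ r) holds there. If q is false, the antecedent forces (q = F, r = T, u = T), and (u ∧ r) ∧ (u ∨ r) holds there. Either way (u ∧ r) ∧ (u ∨ r) holds.

(→) Assume the antecedent. If q is true, the antecedent forces (q = T, r = T, u = T), and (u ∧ r) ∧ (u ∨ q) holds there. If q is false, the antecedent forces (q = F, r = T, u = T), and (u ∧ r) ∧ (u ∨ q) holds there. Either way (u ∧ r) ∧ (u ∨ q) holds.

Both directions hold.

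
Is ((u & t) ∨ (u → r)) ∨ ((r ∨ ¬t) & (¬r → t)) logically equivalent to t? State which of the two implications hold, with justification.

(⇒) This fails. Under r = F, t = F, u = F, the left side is true but the right side is false.

(⇐) Assume the antecedent. If r is true, the consequent reduces to true regardless of the other variables. If r is false, the antecedent forces (r = F, t = T, u = F) or (r = F, t = T, u = T), and the consequent holds there. Either way the consequent holds.

The forward direction fails; the converse holds.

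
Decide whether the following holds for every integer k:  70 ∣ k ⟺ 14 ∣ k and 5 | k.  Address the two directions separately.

(⟹) If 70 ∣ k, write k = 70q. Since 70 = 5·14, k = 14·(5q), so 14 ∣ k; and since 70 = 14·5, k = 5·(14q), so 5 ∣ k.

(⟸) Suppose 14 ∣ k and 5 ∣ k. Any common multiple of 14 and 5 is a multiple of their lcm; here gcd(14, 5) = 1, so lcm(14, 5) = 14·5 = 70, so 70 ∣ k.

Equivalent; both directions hold.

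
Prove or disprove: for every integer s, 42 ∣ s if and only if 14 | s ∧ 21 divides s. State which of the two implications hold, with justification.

The biconditional holds.

(⟹) If 42 ∣ s, write s = 42q. Since 42 = 3·14, s = 14·(3q), so 14 ∣ s; and since 42 = 2·21, s = 21·(2q), so 21 ∣ s.

(⟸) Suppose 14 ∣ s and 21 ∣ s. Any common multiple of 14 and 21 is a multiple of their lcm; here lcm(14, 21) = 14·21/gcd(14, 21) = 294/7 = 42, so 42 ∣ s.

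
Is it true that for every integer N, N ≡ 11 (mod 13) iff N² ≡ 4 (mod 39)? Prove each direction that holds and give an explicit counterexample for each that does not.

Neither implication holds.

(→) This fails: take N = 24. Then 24 ≡ 11 (mod 13), but 24² = 576 ≡ 30 (mod 39), not 4.

(←) This fails: take N = 2. Then 2² = 4 ≡ 4 (mod 39), yet 2 ≡ 2 (mod 13), not 11.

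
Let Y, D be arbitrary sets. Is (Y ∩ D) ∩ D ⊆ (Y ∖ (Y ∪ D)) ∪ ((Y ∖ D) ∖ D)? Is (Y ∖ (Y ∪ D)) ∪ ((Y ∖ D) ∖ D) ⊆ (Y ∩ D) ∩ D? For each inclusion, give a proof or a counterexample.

Neither inclusion holds.

(⊆) This inclusion fails. Take Y = {1}, D = {1}; then 1 ∈ (Y ∩ D) ∩ D but 1 ∉ (Y ∖ (Y ∪ D)) ∪ ((Y ∖ D) ∖ D).

(⊇) This inclusion fails. Take Y = {1}, D = ∅; then 1 ∈ (Y ∖ (Y ∪ D)) ∪ ((Y ∖ D) ∖ D) but 1 ∉ (Y ∩ D) ∩ D.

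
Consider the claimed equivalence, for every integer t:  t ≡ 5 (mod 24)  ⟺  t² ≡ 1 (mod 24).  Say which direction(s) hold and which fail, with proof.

(⇒) holds; (⇐) fails.

(⟹) Suppose t ≡ 5 (mod 24). Write t = 24j + 5. Then (24j + 5)² = 576j² + 240j + 25 = 24(24j² + 10j + 1) + 1, so t² ≡ 1 (mod 24).

(⟸) This fails: take t = 1. Then 1² = 1 ≡ 1 (mod 24), yet 1 ≡ 1 (mod 24), not 5.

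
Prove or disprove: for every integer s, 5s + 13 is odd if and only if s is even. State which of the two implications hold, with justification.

[⇒] Suppose 5s + 13 is odd. Since 5 is odd, 5s and s have the same parity, so 5s + 13 ≡ s + 13 (mod 2). As 13 is odd, 5s + 13 is odd exactly when s is even. Thus s is even.

[⇐] Conversely, suppose s is even; write s = 2j. Then 5s + 13 = 5·(2j) + 13 = 2·5j + 13, which is odd.

Both directions hold; the statement is true.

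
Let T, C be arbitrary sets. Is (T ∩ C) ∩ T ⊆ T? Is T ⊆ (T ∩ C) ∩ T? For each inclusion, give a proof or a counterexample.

(⟸) This inclusion fails. Take T = {1}, C = ∅; then 1 ∈ T but 1 ∉ (T ∩ C) ∩ T.

(⟹) Let x ∈ (T ∩ C) ∩ T. Then x ∈ T ∩ C, from which x ∈ T.

The sets are not equal: only the forward inclusion holds.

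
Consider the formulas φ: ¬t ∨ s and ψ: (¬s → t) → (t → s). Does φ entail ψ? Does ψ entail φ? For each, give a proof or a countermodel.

[⇒] Assume the antecedent. If s is true, (¬s → t) → (t → s) reduces to true regardless of the other variables. If s is false, the antecedent forces (s = F, t = F), and (¬s → t) → (t → s) holds there. Either way (¬s → t) → (t → s) holds.

[⇐] Assume the antecedent. If s is true, ¬t ∨ s reduces to true regardless of the other variables. If s is false, the antecedent forces (s = F, t = F), and ¬t ∨ s holds there. Either way ¬t ∨ s holds.

Both directions hold; the statement is true.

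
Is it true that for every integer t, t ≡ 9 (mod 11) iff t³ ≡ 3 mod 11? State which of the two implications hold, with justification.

(⇐) Suppose t³ ≡ 3 (mod 11). The only residue r in {0, …, 10} with r³ ≡ 3 (mod 11) is r = 9, so t ≡ 9 (mod 11).

(⇒) Suppose t ≡ 9 (mod 11). Write t = 11j + 9. Then (11j + 9)³ = 1331j³ + 3267j² + 2673j + 729 = 11(121j³ + 297j² + 243j + 66) + 3, so t³ ≡ 3 (mod 11).

Both directions hold; the statement is true.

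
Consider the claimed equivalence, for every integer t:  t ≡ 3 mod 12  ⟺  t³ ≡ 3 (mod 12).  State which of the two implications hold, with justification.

(⟹) Suppose t ≡ 3 mod 12. Write t = 12j + 3. Then (12j + 3)³ = 1728j³ + 1296j² + 324j + 27 = 12(144j³ + 108j² + 27j + 2) + 3, so t³ ≡ 3 (mod 12).

(⟸) Conversely, suppose t³ ≡ 3 (mod 12). The only residue r in {0, …, 11} with r³ ≡ 3 (mod 12) is r = 3, so t ≡ 3 (mod 12).

Both directions hold.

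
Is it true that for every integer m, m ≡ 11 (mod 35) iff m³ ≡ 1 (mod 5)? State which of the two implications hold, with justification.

(⟹) Suppose m ≡ 11 (mod 35). Then m³ ≡ 11³ = 1331 (mod 35), and since 5 ∣ 35, also m³ ≡ 1 (mod 5).

(⟸) This fails: take m = 1. Then 1³ = 1 ≡ 1 (mod 5), yet 1 ≡ 1 (mod 35), not 11.

Not equivalent: only (⇒) holds.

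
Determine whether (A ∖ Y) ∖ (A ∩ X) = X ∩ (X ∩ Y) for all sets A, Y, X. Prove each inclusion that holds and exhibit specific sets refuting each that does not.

Neither inclusion holds.

(⊆) This inclusion fails. Take A = {1}, Y = ∅, X = ∅; then 1 ∈ (A ∖ Y) ∖ (A ∩ X) but 1 ∉ X ∩ (X ∩ Y).

(⊇) This inclusion fails. Take A = ∅, Y = {1}, X = {1}; then 1 ∈ X ∩ (X ∩ Y) but 1 ∉ (A ∖ Y) ∖ (A ∩ X).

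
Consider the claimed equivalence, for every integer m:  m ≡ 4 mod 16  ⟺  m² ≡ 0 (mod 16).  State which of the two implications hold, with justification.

[⇒] Suppose m ≡ 4 mod 16. Write m = 16j + 4. Then (16j + 4)² = 256j² + 128j + 16 = 16(16j² + 8j + 1) + 0, so m² ≡ 0 (mod 16).

[⇐] This fails: take m = 0. Then 0² = 0 ≡ 0 (mod 16), yet 0 ≡ 0 (mod 16), not 4.

Only the forward direction holds.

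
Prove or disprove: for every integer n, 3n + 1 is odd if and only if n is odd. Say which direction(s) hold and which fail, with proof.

Neither direction holds.

(→) This fails: n = 2 gives 3n + 1 = 7, which is odd, but 2 is even, not odd.

(←) This also fails: n = 1 is odd, but 3n + 1 = 4 is even, not odd.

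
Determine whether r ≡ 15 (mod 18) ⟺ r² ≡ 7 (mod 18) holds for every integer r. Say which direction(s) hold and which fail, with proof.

Neither implication holds.

[⇒] This fails: take r = 15. Then 15 ≡ 15 (mod 18), but 15² = 225 ≡ 9 (mod 18), not 7.

[⇐] This fails: take r = 5. Then 5² = 25 ≡ 7 (mod 18), yet 5 ≡ 5 (mod 18), not 15.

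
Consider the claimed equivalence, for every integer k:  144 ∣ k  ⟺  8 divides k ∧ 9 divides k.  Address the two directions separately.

(⇒) If 144 ∣ k, write k = 144q. Since 144 = 18·8, k = 8·(18q), so 8 ∣ k; and since 144 = 16·9, k = 9·(16q), so 9 ∣ k.

(⇐) This fails: take k = 72. Both 8 ∣ 72 and 9 ∣ 72, yet 72 is not a multiple of 144 (since 72 = 0·144 + 72), so 144 ∤ 72.

(⇒) holds; (⇐) fails.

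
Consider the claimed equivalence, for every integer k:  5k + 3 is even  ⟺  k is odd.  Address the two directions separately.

Converse. Suppose k is odd; write k = 2j + 1. Then 5k + 3 = 5·(2j + 1) + 3 = 2·5j + 8, which is even.

Forward direction. Suppose 5k + 3 is even. Since 5 is odd, 5k and k have the same parity, so 5k + 3 ≡ k + 3 (mod 2). As 3 is odd, 5k + 3 is even exactly when k is odd. Thus k is odd.

Both directions hold.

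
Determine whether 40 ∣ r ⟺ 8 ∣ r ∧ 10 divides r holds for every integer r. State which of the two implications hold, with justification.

Both directions hold; the statement is true.

(⟹) If 40 ∣ r, write r = 40q. Since 40 = 5·8, r = 8·(5q), so 8 ∣ r; and since 40 = 4·10, r = 10·(4q), so 10 ∣ r.

(⟸) Suppose 8 ∣ r and 10 ∣ r. Any common multiple of 8 and 10 is a multiple of their lcm; here lcm(8, 10) = 8·10/gcd(8, 10) = 80/2 = 40, so 40 ∣ r.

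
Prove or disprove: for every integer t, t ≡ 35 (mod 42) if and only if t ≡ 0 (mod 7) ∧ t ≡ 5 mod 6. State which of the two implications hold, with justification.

(⟹) Suppose t ≡ 35 (mod 42); write t = 42j + 35. Since 7 ∣ 42, reducing mod 7 gives t ≡ 35 ≡ 0 (mod 7); since 6 ∣ 42, reducing mod 6 gives t ≡ 35 ≡ 5 (mod 6).

(⟸) Conversely, if t ≡ 0 (mod 7) and t ≡ 5 (mod 6), then by the Chinese remainder theorem t ≡ 35 (mod 42). This is exactly t ≡ 35 (mod 42).

The biconditional holds.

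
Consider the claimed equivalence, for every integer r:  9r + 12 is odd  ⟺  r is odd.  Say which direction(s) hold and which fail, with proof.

(→) Suppose 9r + 12 is odd. Since 9 is odd, 9r and r have the same parity, so 9r + 12 ≡ r + 12 (mod 2). As 12 is even, 9r + 12 is odd exactly when r is odd. Thus r is odd.

(←) Conversely, suppose r is odd; write r = 2j + 1. Then 9r + 12 = 9·(2j + 1) + 12 = 2·9j + 21, which is odd.

Both directions hold; the statement is true.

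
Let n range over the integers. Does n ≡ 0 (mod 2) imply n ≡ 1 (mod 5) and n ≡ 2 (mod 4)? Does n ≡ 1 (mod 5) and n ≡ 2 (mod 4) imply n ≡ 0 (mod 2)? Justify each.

Only the converse holds.

[⇒] This fails: n = 0 gives 0 ≡ 0 (mod 2) but 0 ≡ 0 (mod 5), so the conjunction on the right does not hold.

[⇐] Conversely, if n ≡ 1 (mod 5) and n ≡ 2 (mod 4), then by the Chinese remainder theorem n ≡ 6 (mod 20). Since 6 ≡ 0 (mod 2) and 2 ∣ 20, we get n ≡ 0 (mod 2).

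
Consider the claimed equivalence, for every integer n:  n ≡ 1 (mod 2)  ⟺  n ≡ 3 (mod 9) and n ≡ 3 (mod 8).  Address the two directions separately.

Only the reverse direction holds.

[⇒] This fails: n = 1 gives 1 ≡ 1 (mod 2) but 1 ≡ 1 (mod 9), so the conjunction on the right does not hold.

[⇐] Conversely, if n ≡ 3 (mod 9) and n ≡ 3 (mod 8), then by the Chinese remainder theorem n ≡ 3 (mod 72). Since 3 ≡ 1 (mod 2) and 2 ∣ 72, we get n ≡ 1 (mod 2).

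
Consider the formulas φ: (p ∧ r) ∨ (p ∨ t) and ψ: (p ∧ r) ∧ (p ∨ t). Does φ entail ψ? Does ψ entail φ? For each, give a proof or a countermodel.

[⇐] Assume the antecedent. If t is true, (p ∧ r) ∨ (p ∨ t) reduces to true regardless of the other variables. If t is false, the antecedent forces (t = F, r = T, p = T), and (p ∧ r) ∨ (p ∨ t) holds there. Either way (p ∧ r) ∨ (p ∨ t) holds.

[⇒] This fails. Under t = T, r = F, p = F, the left side is true but the right side is false.

The forward direction fails; the converse holds.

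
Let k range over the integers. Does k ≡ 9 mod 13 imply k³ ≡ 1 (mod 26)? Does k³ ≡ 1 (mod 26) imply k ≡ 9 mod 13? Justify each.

(⇒) This fails: take k = 22. Then 22 ≡ 9 (mod 13), but 22³ = 10648 ≡ 14 (mod 26), not 1.

(⇐) This fails: take k = 1. Then 1³ = 1 ≡ 1 (mod 26), yet 1 ≡ 1 (mod 13), not 9.

(⇒) fails and (⇐) fails.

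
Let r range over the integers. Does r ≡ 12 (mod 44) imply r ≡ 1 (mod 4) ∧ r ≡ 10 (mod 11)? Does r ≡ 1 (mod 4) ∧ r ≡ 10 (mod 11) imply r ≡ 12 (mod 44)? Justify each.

(→) This fails: r = 12 gives 12 ≡ 12 (mod 44) but 12 ≡ 0 (mod 4), so the conjunction on the right does not hold.

(←) This fails: r = 21 satisfies both congruences on the right (21 ≡ 1 mod 4 and 21 ≡ 10 mod 11) yet 21 ≡ 21 (mod 44), not 12.

(⇒) fails and (⇐) fails.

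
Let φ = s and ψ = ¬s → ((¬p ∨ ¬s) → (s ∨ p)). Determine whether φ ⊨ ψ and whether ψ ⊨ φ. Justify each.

(⇒) Assume the antecedent. If s is true, ¬s → ((¬p ∨ ¬s) → (s ∨ p)) reduces to true regardless of the other variables. If s is false, the antecedent cannot hold. Either way ¬s → ((¬p ∨ ¬s) → (s ∨ p)) holds.

(⇐) This fails. Under s = F, p = T, the left side is false but the right side is true.

The forward direction holds; the converse fails.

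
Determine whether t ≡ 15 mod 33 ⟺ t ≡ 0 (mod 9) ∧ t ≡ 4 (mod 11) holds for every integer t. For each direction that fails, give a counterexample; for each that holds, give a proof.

Not equivalent: only (⇐) holds.

(⟹) This fails: t = 48 gives 48 ≡ 15 (mod 33) but 48 ≡ 3 (mod 9), so the conjunction on the right does not hold.

(⟸) Conversely, if t ≡ 0 (mod 9) and t ≡ 4 (mod 11), then by the Chinese remainder theorem t ≡ 81 (mod 99). Since 81 ≡ 15 (mod 33) and 33 ∣ 99, we get t ≡ 15 (mod 33).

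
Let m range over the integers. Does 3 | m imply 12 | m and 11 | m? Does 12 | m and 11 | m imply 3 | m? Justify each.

(⇒) fails; (⇐) holds.

(⟸) Suppose 12 ∣ m and 11 ∣ m. Any common multiple of 12 and 11 is a multiple of their lcm; here gcd(12, 11) = 1, so lcm(12, 11) = 12·11 = 132, so 132 ∣ m. Since 3 ∣ 132, it follows that 3 ∣ m.

(⟹) This fails: take m = 3. Certainly 3 ∣ 3, but 12 ∤ 3.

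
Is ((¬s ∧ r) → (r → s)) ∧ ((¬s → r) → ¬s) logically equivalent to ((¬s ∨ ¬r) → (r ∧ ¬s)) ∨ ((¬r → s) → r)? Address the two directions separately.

(←) This fails. Under s = F, r = T, the left side is false but the right side is true.

(→) Assume the antecedent. If s is true, the antecedent cannot hold. If s is false, the consequent reduces to true regardless of the other variables. Either way the consequent holds.

Not equivalent: only (⇒) holds.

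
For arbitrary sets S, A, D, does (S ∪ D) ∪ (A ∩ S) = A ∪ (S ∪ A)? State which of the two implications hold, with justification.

(⊆) fails and (⊇) fails.

Forward inclusion. This inclusion fails. Take S = ∅, A = ∅, D = {1}; then 1 ∈ (S ∪ D) ∪ (A ∩ S) but 1 ∉ A ∪ (S ∪ A).

Reverse inclusion. This inclusion fails. Take S = ∅, A = {1}, D = ∅; then 1 ∈ A ∪ (S ∪ A) but 1 ∉ (S ∪ D) ∪ (A ∩ S).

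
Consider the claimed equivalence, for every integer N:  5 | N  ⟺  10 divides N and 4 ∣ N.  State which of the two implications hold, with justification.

Not equivalent: only (⇐) holds.

[⇒] This fails: take N = 5. Certainly 5 ∣ 5, but 10 ∤ 5.

[⇐] Suppose 10 ∣ N and 4 ∣ N. Any common multiple of 10 and 4 is a multiple of their lcm; here lcm(10, 4) = 10·4/gcd(10, 4) = 40/2 = 20, so 20 ∣ N. Since 5 ∣ 20, it follows that 5 ∣ N.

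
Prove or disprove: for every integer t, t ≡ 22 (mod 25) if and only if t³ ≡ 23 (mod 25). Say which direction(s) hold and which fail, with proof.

Both implications hold.

Converse. Suppose t³ ≡ 23 (mod 25). The only residue r in {0, …, 24} with r³ ≡ 23 (mod 25) is r = 22, so t ≡ 22 (mod 25).

Forward direction. Suppose t ≡ 22 (mod 25). Write t = 25j + 22. Then (25j + 22)³ = 15625j³ + 41250j² + 36300j + 10648 = 25(625j³ + 1650j² + 1452j + 425) + 23, so t³ ≡ 23 (mod 25).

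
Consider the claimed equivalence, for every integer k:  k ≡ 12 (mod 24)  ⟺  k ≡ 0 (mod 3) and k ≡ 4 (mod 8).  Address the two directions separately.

Both directions hold; the statement is true.

(⟹) Suppose k ≡ 12 (mod 24); write k = 24j + 12. Since 3 ∣ 24, reducing mod 3 gives k ≡ 12 ≡ 0 (mod 3); since 8 ∣ 24, reducing mod 8 gives k ≡ 12 ≡ 4 (mod 8).

(⟸) Conversely, if k ≡ 0 (mod 3) and k ≡ 4 (mod 8), then by the Chinese remainder theorem k ≡ 12 (mod 24). This is exactly k ≡ 12 (mod 24).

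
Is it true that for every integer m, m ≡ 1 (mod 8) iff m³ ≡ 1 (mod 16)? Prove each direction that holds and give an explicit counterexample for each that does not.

(⇐) The residues r modulo 16 with r³ ≡ 1 (mod 16) are exactly {1}, and each is ≡ 1 (mod 8).

(⇒) This fails: take m = 9. Then 9 ≡ 1 (mod 8), but 9³ = 729 ≡ 9 (mod 16), not 1.

Not equivalent: only (⇐) holds.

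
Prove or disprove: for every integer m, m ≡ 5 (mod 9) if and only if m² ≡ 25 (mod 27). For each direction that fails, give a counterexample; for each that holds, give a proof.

(→) This fails: take m = 14. Then 14 ≡ 5 (mod 9), but 14² = 196 ≡ 7 (mod 27), not 25.

(←) This fails: take m = 22. Then 22² = 484 ≡ 25 (mod 27), yet 22 ≡ 4 (mod 9), not 5.

(⇒) fails and (⇐) fails.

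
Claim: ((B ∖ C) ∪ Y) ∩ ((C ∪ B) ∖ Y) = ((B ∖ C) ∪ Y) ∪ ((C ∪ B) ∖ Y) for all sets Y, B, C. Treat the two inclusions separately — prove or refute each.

Forward inclusion. Let x ∈ ((B ∖ C) ∪ Y) ∩ ((C ∪ B) ∖ Y). Then x ∈ B and x ∉ Y, C, from which x ∈ ((B ∖ C) ∪ Y) ∪ ((C ∪ B) ∖ Y).

Reverse inclusion. This inclusion fails. Take Y = {1}, B = ∅, C = ∅; then 1 ∈ ((B ∖ C) ∪ Y) ∪ ((C ∪ B) ∖ Y) but 1 ∉ ((B ∖ C) ∪ Y) ∩ ((C ∪ B) ∖ Y).

(⊆) holds; (⊇) fails.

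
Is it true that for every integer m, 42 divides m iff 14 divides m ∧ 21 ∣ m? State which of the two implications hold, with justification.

Both directions hold.

[⇒] If 42 ∣ m, write m = 42q. Since 42 = 3·14, m = 14·(3q), so 14 ∣ m; and since 42 = 2·21, m = 21·(2q), so 21 ∣ m.

[⇐] Suppose 14 ∣ m and 21 ∣ m. Any common multiple of 14 and 21 is a multiple of their lcm; here lcm(14, 21) = 14·21/gcd(14, 21) = 294/7 = 42, so 42 ∣ m.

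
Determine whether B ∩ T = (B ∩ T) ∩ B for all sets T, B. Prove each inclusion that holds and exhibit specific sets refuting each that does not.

(⊆) Let x ∈ B ∩ T. Then x ∈ T ∩ B, from which x ∈ (B ∩ T) ∩ B.

(⊇) Let x ∈ (B ∩ T) ∩ B. Then x ∈ T ∩ B, from which x ∈ B ∩ T.

Both inclusions hold; the sets are equal.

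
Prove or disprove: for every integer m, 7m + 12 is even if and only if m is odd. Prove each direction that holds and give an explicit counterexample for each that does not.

Neither implication holds.

(⇒) This fails: m = 4 gives 7m + 12 = 40, which is even, but 4 is even, not odd.

(⇐) This also fails: m = 7 is odd, but 7m + 12 = 61 is odd, not even.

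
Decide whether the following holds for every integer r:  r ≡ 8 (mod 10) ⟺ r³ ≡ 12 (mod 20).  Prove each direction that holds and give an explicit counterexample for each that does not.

Both directions hold; the statement is true.

(→) Suppose r ≡ 8 (mod 10). Working modulo 20, r ∈ {8, 18}; for each such r, r³ ≡ 12 (mod 20).

(←) Conversely, the residues r modulo 20 with r³ ≡ 12 (mod 20) are exactly {8, 18}, and each is ≡ 8 (mod 10).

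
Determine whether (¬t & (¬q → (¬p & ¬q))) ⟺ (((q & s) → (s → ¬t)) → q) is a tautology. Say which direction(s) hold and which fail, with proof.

Both directions fail.

(⟹) This fails. Under q = F, p = F, s = F, t = F, the left side is true but the right side is false.

(⟸) This fails. Under q = T, p = F, s = F, t = T, the left side is false but the right side is true.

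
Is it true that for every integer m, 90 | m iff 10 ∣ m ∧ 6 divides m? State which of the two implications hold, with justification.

Only the forward implication holds.

(⟹) If 90 ∣ m, write m = 90q. Since 90 = 9·10, m = 10·(9q), so 10 ∣ m; and since 90 = 15·6, m = 6·(15q), so 6 ∣ m.

(⟸) This fails: take m = 30. Both 10 ∣ 30 and 6 ∣ 30, yet 30 is not a multiple of 90 (since 30 = 0·90 + 30), so 90 ∤ 30.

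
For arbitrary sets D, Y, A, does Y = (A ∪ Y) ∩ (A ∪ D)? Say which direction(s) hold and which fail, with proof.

Neither inclusion holds.

(⊆) This inclusion fails. Take D = ∅, Y = {1}, A = ∅; then 1 ∈ Y but 1 ∉ (A ∪ Y) ∩ (A ∪ D).

(⊇) This inclusion fails. Take D = ∅, Y = ∅, A = {1}; then 1 ∈ (A ∪ Y) ∩ (A ∪ D) but 1 ∉ Y.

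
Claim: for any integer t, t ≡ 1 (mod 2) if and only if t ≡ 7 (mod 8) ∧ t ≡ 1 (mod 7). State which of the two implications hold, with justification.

The forward direction fails; the converse holds.

(⇒) This fails: t = 1 gives 1 ≡ 1 (mod 2) but 1 ≡ 1 (mod 8), so the conjunction on the right does not hold.

(⇐) Conversely, if t ≡ 7 (mod 8) and t ≡ 1 (mod 7), then by the Chinese remainder theorem t ≡ 15 (mod 56). Since 15 ≡ 1 (mod 2) and 2 ∣ 56, we get t ≡ 1 (mod 2).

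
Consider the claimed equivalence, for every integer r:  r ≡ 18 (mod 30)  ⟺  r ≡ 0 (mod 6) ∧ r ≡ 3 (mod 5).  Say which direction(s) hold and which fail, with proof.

Both directions hold.

(⇒) Suppose r ≡ 18 (mod 30); write r = 30j + 18. Since 6 ∣ 30, reducing mod 6 gives r ≡ 18 ≡ 0 (mod 6); since 5 ∣ 30, reducing mod 5 gives r ≡ 18 ≡ 3 (mod 5).

(⇐) Conversely, if r ≡ 0 (mod 6) and r ≡ 3 (mod 5), then by the Chinese remainder theorem r ≡ 18 (mod 30). This is exactly r ≡ 18 (mod 30).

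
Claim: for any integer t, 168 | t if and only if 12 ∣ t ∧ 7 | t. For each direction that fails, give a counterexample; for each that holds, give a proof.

(⇒) holds; (⇐) fails.

(⇒) If 168 ∣ t, write t = 168q. Since 168 = 14·12, t = 12·(14q), so 12 ∣ t; and since 168 = 24·7, t = 7·(24q), so 7 ∣ t.

(⇐) This fails: take t = 84. Both 12 ∣ 84 and 7 ∣ 84, yet 84 is not a multiple of 168 (since 84 = 0·168 + 84), so 168 ∤ 84.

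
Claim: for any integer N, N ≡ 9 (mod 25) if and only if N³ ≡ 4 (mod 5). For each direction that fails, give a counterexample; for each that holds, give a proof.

The forward direction holds; the converse fails.

(⇒) Suppose N ≡ 9 (mod 25). Then N³ ≡ 9³ = 729 (mod 25), and since 5 ∣ 25, also N³ ≡ 4 (mod 5).

(⇐) This fails: take N = 4. Then 4³ = 64 ≡ 4 (mod 5), yet 4 ≡ 4 (mod 25), not 9.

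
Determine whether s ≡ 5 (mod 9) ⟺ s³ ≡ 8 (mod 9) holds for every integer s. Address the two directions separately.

The forward direction holds; the converse fails.

[⇐] This fails: take s = 2. Then 2³ = 8 ≡ 8 (mod 9), yet 2 ≡ 2 (mod 9), not 5.

[⇒] Suppose s ≡ 5 (mod 9). Write s = 9j + 5. Then (9j + 5)³ = 729j³ + 1215j² + 675j + 125 = 9(81j³ + 135j² + 75j + 13) + 8, so s³ ≡ 8 (mod 9).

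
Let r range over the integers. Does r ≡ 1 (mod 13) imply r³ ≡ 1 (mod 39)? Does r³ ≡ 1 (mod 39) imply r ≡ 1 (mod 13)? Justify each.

(⟹) This fails: take r = 14. Then 14 ≡ 1 (mod 13), but 14³ = 2744 ≡ 14 (mod 39), not 1.

(⟸) This fails: take r = 16. Then 16³ = 4096 ≡ 1 (mod 39), yet 16 ≡ 3 (mod 13), not 1.

(⇒) fails and (⇐) fails.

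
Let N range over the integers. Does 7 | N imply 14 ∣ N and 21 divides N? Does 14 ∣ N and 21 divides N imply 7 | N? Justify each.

(⟹) This fails: take N = 7. Certainly 7 ∣ 7, but 14 ∤ 7.

(⟸) Suppose 14 ∣ N and 21 ∣ N. Any common multiple of 14 and 21 is a multiple of their lcm; here lcm(14, 21) = 14·21/gcd(14, 21) = 294/7 = 42, so 42 ∣ N. Since 7 ∣ 42, it follows that 7 ∣ N.

Not equivalent: only (⇐) holds.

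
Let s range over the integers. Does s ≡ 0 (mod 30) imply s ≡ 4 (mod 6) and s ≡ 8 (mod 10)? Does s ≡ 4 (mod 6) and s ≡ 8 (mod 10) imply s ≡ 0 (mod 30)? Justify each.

Neither implication holds.

Forward direction. This fails: s = 0 gives 0 ≡ 0 (mod 30) but 0 ≡ 0 (mod 6), so the conjunction on the right does not hold.

Converse. This fails: s = 28 satisfies both congruences on the right (28 ≡ 4 mod 6 and 28 ≡ 8 mod 10) yet 28 ≡ 28 (mod 30), not 0.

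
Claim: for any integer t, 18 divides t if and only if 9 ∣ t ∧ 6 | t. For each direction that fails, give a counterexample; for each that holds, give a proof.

(⟸) Suppose 9 ∣ t and 6 ∣ t. Any common multiple of 9 and 6 is a multiple of their lcm; here lcm(9, 6) = 9·6/gcd(9, 6) = 54/3 = 18, so 18 ∣ t.

(⟹) If 18 ∣ t, write t = 18q. Since 18 = 2·9, t = 9·(2q), so 9 ∣ t; and since 18 = 3·6, t = 6·(3q), so 6 ∣ t.

Both implications hold.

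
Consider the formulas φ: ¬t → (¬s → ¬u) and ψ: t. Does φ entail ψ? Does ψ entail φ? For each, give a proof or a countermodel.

(⇒) This fails. Under u = F, s = F, t = F, the left side is true but the right side is false.

(⇐) Assume the antecedent. If u is true, the antecedent forces (u = T, s = F, t = T) or (u = T, s = T, t = T), and ¬t → (¬s → ¬u) holds there. If u is false, ¬t → (¬s → ¬u) reduces to true regardless of the other variables. Either way ¬t → (¬s → ¬u) holds.

(⇒) fails; (⇐) holds.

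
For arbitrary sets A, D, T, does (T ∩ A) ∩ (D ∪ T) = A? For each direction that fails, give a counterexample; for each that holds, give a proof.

(⊇) This inclusion fails. Take A = {1}, D = ∅, T = ∅; then 1 ∈ A but 1 ∉ (T ∩ A) ∩ (D ∪ T).

(⊆) Let x ∈ (T ∩ A) ∩ (D ∪ T). Then either x ∈ A ∩ T and x ∉ D; or x ∈ A ∩ D ∩ T. In each case x ∈ A, so (T ∩ A) ∩ (D ∪ T) ⊆ A.

Only the forward inclusion holds.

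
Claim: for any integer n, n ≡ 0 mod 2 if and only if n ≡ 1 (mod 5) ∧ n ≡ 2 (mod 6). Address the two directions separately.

Not equivalent: only (⇐) holds.

(⇒) This fails: n = 0 gives 0 ≡ 0 (mod 2) but 0 ≡ 0 (mod 5), so the conjunction on the right does not hold.

(⇐) Conversely, if n ≡ 1 (mod 5) and n ≡ 2 (mod 6), then by the Chinese remainder theorem n ≡ 26 (mod 30). Since 26 ≡ 0 (mod 2) and 2 ∣ 30, we get n ≡ 0 (mod 2).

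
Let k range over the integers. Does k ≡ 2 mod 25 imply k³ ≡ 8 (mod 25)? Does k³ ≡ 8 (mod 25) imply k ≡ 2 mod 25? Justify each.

Converse. Suppose k³ ≡ 8 (mod 25). The only residue r in {0, …, 24} with r³ ≡ 8 (mod 25) is r = 2, so k ≡ 2 (mod 25).

Forward direction. Suppose k ≡ 2 mod 25. Write k = 25j + 2. Then (25j + 2)³ = 15625j³ + 3750j² + 300j + 8 = 25(625j³ + 150j² + 12j) + 8, so k³ ≡ 8 (mod 25).

Both directions hold.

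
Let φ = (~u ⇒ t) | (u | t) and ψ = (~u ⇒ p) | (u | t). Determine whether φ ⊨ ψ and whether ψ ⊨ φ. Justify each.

Only the forward direction holds.

(⟹) Assume the antecedent. If t is true, (~u ⇒ p) | (u | t) reduces to true regardless of the other variables. If t is false, the antecedent forces (p = F, t = F, u = T) or (p = T, t = F, u = T), and (~u ⇒ p) | (u | t) holds there. Either way (~u ⇒ p) | (u | t) holds.

(⟸) This fails. Under p = T, t = F, u = F, the left side is false but the right side is true.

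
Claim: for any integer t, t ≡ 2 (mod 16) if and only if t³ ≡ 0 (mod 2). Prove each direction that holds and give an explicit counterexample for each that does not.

Only the forward direction holds.

(←) This fails: take t = 0. Then 0³ = 0 ≡ 0 (mod 2), yet 0 ≡ 0 (mod 16), not 2.

(→) Suppose t ≡ 2 (mod 16). Then t³ ≡ 2³ = 8 (mod 16), and since 2 ∣ 16, also t³ ≡ 0 (mod 2).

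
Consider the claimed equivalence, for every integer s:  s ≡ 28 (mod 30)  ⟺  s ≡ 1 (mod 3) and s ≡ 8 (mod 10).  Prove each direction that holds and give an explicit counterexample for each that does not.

Both implications hold.

(→) Suppose s ≡ 28 (mod 30); write s = 30j + 28. Since 3 ∣ 30, reducing mod 3 gives s ≡ 28 ≡ 1 (mod 3); since 10 ∣ 30, reducing mod 10 gives s ≡ 28 ≡ 8 (mod 10).

(←) Conversely, if s ≡ 1 (mod 3) and s ≡ 8 (mod 10), then by the Chinese remainder theorem s ≡ 28 (mod 30). This is exactly s ≡ 28 (mod 30).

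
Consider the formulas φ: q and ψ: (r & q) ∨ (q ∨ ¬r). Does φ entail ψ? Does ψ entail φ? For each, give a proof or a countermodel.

Not equivalent: only (⇒) holds.

(→) Assume the antecedent. If r is true, the antecedent forces (r = T, q = T), and (r & q) ∨ (q ∨ ¬r) holds there. If r is false, (r & q) ∨ (q ∨ ¬r) reduces to true regardless of the other variables. Either way (r & q) ∨ (q ∨ ¬r) holds.

(←) This fails. Under r = F, q = F, the left side is false but the right side is true.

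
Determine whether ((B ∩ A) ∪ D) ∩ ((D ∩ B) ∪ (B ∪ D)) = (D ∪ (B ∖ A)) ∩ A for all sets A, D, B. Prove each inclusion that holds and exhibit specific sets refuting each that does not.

Only the reverse inclusion holds.

(⟸) Let x ∈ (D ∪ (B ∖ A)) ∩ A. Then either x ∈ A ∩ D and x ∉ B; or x ∈ A ∩ D ∩ B. In each case x ∈ ((B ∩ A) ∪ D) ∩ ((D ∩ B) ∪ (B ∪ D)), so (D ∪ (B ∖ A)) ∩ A ⊆ ((B ∩ A) ∪ D) ∩ ((D ∩ B) ∪ (B ∪ D)).

(⟹) This inclusion fails. Take A = ∅, D = {1}, B = ∅; then 1 ∈ ((B ∩ A) ∪ D) ∩ ((D ∩ B) ∪ (B ∪ D)) but 1 ∉ (D ∪ (B ∖ A)) ∩ A.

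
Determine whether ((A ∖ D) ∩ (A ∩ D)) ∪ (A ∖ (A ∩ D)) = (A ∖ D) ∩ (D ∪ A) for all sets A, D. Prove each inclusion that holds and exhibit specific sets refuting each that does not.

The two sets are equal.

(⟹) Let x ∈ ((A ∖ D) ∩ (A ∩ D)) ∪ (A ∖ (A ∩ D)). Then x ∈ A and x ∉ D, from which x ∈ (A ∖ D) ∩ (D ∪ A).

(⟸) Let x ∈ (A ∖ D) ∩ (D ∪ A). Then x ∈ A and x ∉ D, from which x ∈ ((A ∖ D) ∩ (A ∩ D)) ∪ (A ∖ (A ∩ D)).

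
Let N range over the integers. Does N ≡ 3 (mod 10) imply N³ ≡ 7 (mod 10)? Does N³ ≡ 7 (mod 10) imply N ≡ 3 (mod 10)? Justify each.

(⇒) Suppose N ≡ 3 (mod 10). Write N = 10j + 3. Then (10j + 3)³ = 1000j³ + 900j² + 270j + 27 = 10(100j³ + 90j² + 27j + 2) + 7, so N³ ≡ 7 (mod 10).

(⇐) Conversely, suppose N³ ≡ 7 (mod 10). The only residue r in {0, …, 9} with r³ ≡ 7 (mod 10) is r = 3, so N ≡ 3 (mod 10).

Both directions hold; the statement is true.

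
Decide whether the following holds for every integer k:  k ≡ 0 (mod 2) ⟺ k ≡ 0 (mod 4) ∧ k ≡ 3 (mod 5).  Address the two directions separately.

Not equivalent: only (⇐) holds.

(⇒) This fails: k = 0 gives 0 ≡ 0 (mod 2) but 0 ≡ 0 (mod 5), so the conjunction on the right does not hold.

(⇐) Conversely, if k ≡ 0 (mod 4) and k ≡ 3 (mod 5), then by the Chinese remainder theorem k ≡ 8 (mod 20). Since 8 ≡ 0 (mod 2) and 2 ∣ 20, we get k ≡ 0 (mod 2).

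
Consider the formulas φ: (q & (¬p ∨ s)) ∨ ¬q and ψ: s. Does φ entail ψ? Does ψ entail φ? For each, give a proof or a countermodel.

(⟹) This fails. Under s = F, q = F, p = F, the left side is true but the right side is false.

(⟸) Assume the antecedent. If s is true, (q & (¬p ∨ s)) ∨ ¬q reduces to true regardless of the other variables. If s is false, the antecedent cannot hold. Either way (q & (¬p ∨ s)) ∨ ¬q holds.

(⇒) fails; (⇐) holds.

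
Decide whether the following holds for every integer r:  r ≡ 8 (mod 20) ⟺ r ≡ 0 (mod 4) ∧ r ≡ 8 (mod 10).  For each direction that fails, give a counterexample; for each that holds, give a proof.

(⇒) Suppose r ≡ 8 (mod 20); write r = 20j + 8. Since 4 ∣ 20, reducing mod 4 gives r ≡ 8 ≡ 0 (mod 4); since 10 ∣ 20, reducing mod 10 gives r ≡ 8 (mod 10).

(⇐) Conversely, if r ≡ 0 (mod 4) and r ≡ 8 (mod 10), then by the Chinese remainder theorem r ≡ 8 (mod 20). This is exactly r ≡ 8 (mod 20).

Equivalent; both directions hold.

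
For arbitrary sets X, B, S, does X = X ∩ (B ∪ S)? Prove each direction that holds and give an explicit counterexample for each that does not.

(⟹) This inclusion fails. Take X = {1}, B = ∅, S = ∅; then 1 ∈ X but 1 ∉ X ∩ (B ∪ S).

(⟸) Let x ∈ X ∩ (B ∪ S). Then either x ∈ X ∩ B and x ∉ S; or x ∈ X ∩ S and x ∉ B; or x ∈ X ∩ B ∩ S. In each case x ∈ X, so X ∩ (B ∪ S) ⊆ X.

(⊆) fails; (⊇) holds.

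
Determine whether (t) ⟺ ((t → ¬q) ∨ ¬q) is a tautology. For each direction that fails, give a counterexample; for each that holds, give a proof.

Neither direction holds.

(→) This fails. Under q = T, t = T, the left side is true but the right side is false.

(←) This fails. Under q = F, t = F, the left side is false but the right side is true.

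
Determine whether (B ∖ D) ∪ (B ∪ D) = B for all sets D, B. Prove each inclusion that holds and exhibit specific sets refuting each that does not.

(⊆) fails; (⊇) holds.

Forward inclusion. This inclusion fails. Take D = {1}, B = ∅; then 1 ∈ (B ∖ D) ∪ (B ∪ D) but 1 ∉ B.

Reverse inclusion. Let x ∈ B. Then either x ∈ B and x ∉ D; or x ∈ D ∩ B. In each case x ∈ (B ∖ D) ∪ (B ∪ D), so B ⊆ (B ∖ D) ∪ (B ∪ D).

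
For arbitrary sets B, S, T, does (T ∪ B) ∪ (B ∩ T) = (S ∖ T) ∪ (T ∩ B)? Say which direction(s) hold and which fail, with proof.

(⊆) fails and (⊇) fails.

(⟹) This inclusion fails. Take B = {1}, S = ∅, T = ∅; then 1 ∈ (T ∪ B) ∪ (B ∩ T) but 1 ∉ (S ∖ T) ∪ (T ∩ B).

(⟸) This inclusion fails. Take B = ∅, S = {1}, T = ∅; then 1 ∈ (S ∖ T) ∪ (T ∩ B) but 1 ∉ (T ∪ B) ∪ (B ∩ T).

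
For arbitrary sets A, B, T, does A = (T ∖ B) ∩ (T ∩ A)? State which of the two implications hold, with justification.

(⊆) fails; (⊇) holds.

Forward inclusion. This inclusion fails. Take A = {1}, B = ∅, T = ∅; then 1 ∈ A but 1 ∉ (T ∖ B) ∩ (T ∩ A).

Reverse inclusion. Let x ∈ (T ∖ B) ∩ (T ∩ A). Then x ∈ A ∩ T and x ∉ B, from which x ∈ A.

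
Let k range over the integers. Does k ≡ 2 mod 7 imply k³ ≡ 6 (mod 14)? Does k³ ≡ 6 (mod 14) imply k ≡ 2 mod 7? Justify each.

Neither direction holds.

(→) This fails: take k = 2. Then 2 ≡ 2 (mod 7), but 2³ = 8 ≡ 8 (mod 14), not 6.

(←) This fails: take k = 6. Then 6³ = 216 ≡ 6 (mod 14), yet 6 ≡ 6 (mod 7), not 2.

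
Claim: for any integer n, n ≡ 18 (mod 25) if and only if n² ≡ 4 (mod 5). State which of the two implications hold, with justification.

Not equivalent: only (⇒) holds.

(⇒) Suppose n ≡ 18 (mod 25). Then n² ≡ 18² = 324 (mod 25), and since 5 ∣ 25, also n² ≡ 4 (mod 5).

(⇐) This fails: take n = 2. Then 2² = 4 ≡ 4 (mod 5), yet 2 ≡ 2 (mod 25), not 18.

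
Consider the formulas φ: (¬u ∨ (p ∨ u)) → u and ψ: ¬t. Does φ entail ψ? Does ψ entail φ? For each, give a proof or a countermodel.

Forward direction. This fails. Under p = F, t = T, u = T, the left side is true but the right side is false.

Converse. This fails. Under p = F, t = F, u = F, the left side is false but the right side is true.

Neither direction holds.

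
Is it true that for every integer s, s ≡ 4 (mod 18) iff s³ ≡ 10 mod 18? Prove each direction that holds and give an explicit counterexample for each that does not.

(→) Suppose s ≡ 4 (mod 18). Write s = 18j + 4. Then (18j + 4)³ = 5832j³ + 3888j² + 864j + 64 = 18(324j³ + 216j² + 48j + 3) + 10, so s³ ≡ 10 (mod 18).

(←) This fails: take s = 10. Then 10³ = 1000 ≡ 10 (mod 18), yet 10 ≡ 10 (mod 18), not 4.

(⇒) holds; (⇐) fails.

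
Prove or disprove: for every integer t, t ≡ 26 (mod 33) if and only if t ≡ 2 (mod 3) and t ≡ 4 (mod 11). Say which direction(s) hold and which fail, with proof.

The biconditional holds.

(⇐) If t ≡ 2 (mod 3) and t ≡ 4 (mod 11), then by the Chinese remainder theorem t ≡ 26 (mod 33). This is exactly t ≡ 26 (mod 33).

(⇒) Suppose t ≡ 26 (mod 33); write t = 33j + 26. Since 3 ∣ 33, reducing mod 3 gives t ≡ 26 ≡ 2 (mod 3); since 11 ∣ 33, reducing mod 11 gives t ≡ 26 ≡ 4 (mod 11).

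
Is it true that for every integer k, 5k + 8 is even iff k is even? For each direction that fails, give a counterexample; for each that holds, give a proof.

(⟹) Suppose 5k + 8 is even. Since 5 is odd, 5k and k have the same parity, so 5k + 8 ≡ k + 8 (mod 2). As 8 is even, 5k + 8 is even exactly when k is even. Thus k is even.

(⟸) Conversely, suppose k is even; write k = 2j. Then 5k + 8 = 5·(2j) + 8 = 2·5j + 8, which is even.

The biconditional holds.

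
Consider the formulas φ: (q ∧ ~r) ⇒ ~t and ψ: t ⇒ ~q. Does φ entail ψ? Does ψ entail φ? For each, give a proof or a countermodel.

(←) Assume the antecedent. If q is true, the antecedent forces (q = T, r = F, t = F) or (q = T, r = T, t = F), and (q ∧ ~r) ⇒ ~t holds there. If q is false, (q ∧ ~r) ⇒ ~t reduces to true regardless of the other variables. Either way (q ∧ ~r) ⇒ ~t holds.

(→) This fails. Under q = T, r = T, t = T, the left side is true but the right side is false.

The forward direction fails; the converse holds.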